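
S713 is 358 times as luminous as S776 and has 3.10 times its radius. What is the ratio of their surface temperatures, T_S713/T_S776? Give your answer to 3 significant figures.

2.47

L ∝ R²T⁴ gives T ∝ (L/R²)^(1/4), so
T_S713/T_S776 = (358 / 3.10²)^(1/4) = (37.25)^(1/4) = 2.471.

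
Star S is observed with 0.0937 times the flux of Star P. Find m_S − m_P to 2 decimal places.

2.57

m_S − m_P = −2.5 log₁₀(F_S/F_P) = −2.5 log₁₀(0.0937) = −2.5 × (-1.028) = 2.571.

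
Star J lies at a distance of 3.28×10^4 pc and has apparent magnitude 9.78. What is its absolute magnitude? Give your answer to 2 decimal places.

-7.80

M = m − 5 log₁₀(d/10 pc) = 9.78 − 5 log₁₀(3.28×10^4/10)
  = 9.78 − 5 × 3.516 = 9.78 − 17.58 = -7.80.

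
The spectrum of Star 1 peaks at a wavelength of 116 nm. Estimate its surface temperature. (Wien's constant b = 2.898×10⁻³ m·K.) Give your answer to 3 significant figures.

2.50×10^4 K

T = b/λ_max = 2.898×10⁻³ / (116×10⁻⁹) = 2.498×10^4 K.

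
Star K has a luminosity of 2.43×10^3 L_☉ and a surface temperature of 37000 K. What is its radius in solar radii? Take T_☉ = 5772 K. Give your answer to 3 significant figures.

R/R_☉ = √(L/L_☉) / (T/T_☉)² = √(2.43×10^3) / (6.410)²
       = 49.30 / 41.09 = 1.200.

1.20 solar radii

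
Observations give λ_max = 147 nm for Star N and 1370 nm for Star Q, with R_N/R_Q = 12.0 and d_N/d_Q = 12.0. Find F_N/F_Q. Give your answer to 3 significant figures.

Wien's law: T_N/T_Q = λ_Q/λ_N = 1370/147 = 9.320.
L_N/L_Q = (R_N/R_Q)²(T_N/T_Q)⁴ = (12.0)²(9.320)⁴ = 1.086×10^6.
F_N/F_Q = (L_N/L_Q)/(d_N/d_Q)² = 1.086×10^6/(12.0)² = 7544.

7.54×10^3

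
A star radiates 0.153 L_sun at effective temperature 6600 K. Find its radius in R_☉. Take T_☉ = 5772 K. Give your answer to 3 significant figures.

0.299 R_☉

R/R_☉ = √(L/L_☉) / (T/T_☉)² = √(0.153) / (1.143)²
       = 0.3912 / 1.307 = 0.2992.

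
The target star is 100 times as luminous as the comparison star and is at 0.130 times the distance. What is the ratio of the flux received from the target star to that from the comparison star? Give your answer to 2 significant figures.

5.9×10^3

F = L/(4πd²), so F_t/F_c = (L_t/L_c) / (d_t/d_c)²
= 100 / (0.130)² = 100 / 0.01690 = 5917.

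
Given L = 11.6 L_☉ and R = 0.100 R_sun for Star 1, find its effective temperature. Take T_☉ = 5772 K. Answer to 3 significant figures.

3.37×10^4 K

T/T_☉ = (L/L_☉)^(1/4) / (R/R_☉)^(1/2)
T = 5772 × (11.6)^(1/4) / √(0.100) = 5772 × 1.846 / 0.3162 = 3.369×10^4 K.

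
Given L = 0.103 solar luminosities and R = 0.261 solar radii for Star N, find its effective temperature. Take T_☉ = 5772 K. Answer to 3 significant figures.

T/T_☉ = (L/L_☉)^(1/4) / (R/R_☉)^(1/2)
T = 5772 × (0.103)^(1/4) / √(0.261) = 5772 × 0.5665 / 0.5109 = 6401 K.

6.40×10^3 K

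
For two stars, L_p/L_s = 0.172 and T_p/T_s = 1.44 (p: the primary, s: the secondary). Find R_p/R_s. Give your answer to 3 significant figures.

0.200

L ∝ R²T⁴ gives R ∝ √L / T², so
R_p/R_s = √(0.172) / (1.44)² = 0.4147 / 2.074 = 0.2000.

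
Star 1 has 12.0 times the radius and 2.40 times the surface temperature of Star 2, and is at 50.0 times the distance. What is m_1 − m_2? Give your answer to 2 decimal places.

-0.70

L_1/L_2 = (12.0)²(2.40)⁴ = 4778.
F_1/F_2 = (L_1/L_2)/(d_1/d_2)² = 4778/2500 = 1.911.
m_1 − m_2 = −2.5 log₁₀(1.911) = -0.70.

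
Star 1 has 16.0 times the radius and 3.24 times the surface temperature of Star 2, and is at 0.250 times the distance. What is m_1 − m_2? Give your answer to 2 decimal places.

L_1/L_2 = (16.0)²(3.24)⁴ = 2.821×10^4.
F_1/F_2 = (L_1/L_2)/(d_1/d_2)² = 2.821×10^4/0.06250 = 4.514×10^5.
m_1 − m_2 = −2.5 log₁₀(4.514×10^5) = -14.14.

-14.14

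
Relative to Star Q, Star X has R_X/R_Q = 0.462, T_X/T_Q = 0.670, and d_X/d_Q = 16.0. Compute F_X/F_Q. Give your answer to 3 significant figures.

L_X/L_Q = (R_X/R_Q)²(T_X/T_Q)⁴ = (0.462)² × (0.670)⁴ = 0.04301.
F_X/F_Q = (L_X/L_Q)/(d_X/d_Q)² = 0.04301 / (16.0)² = 1.680×10^-4.

1.68×10^-4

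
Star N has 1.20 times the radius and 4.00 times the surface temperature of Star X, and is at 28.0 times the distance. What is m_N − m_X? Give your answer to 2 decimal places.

0.82

L_N/L_X = (1.20)²(4.00)⁴ = 368.6.
F_N/F_X = (L_N/L_X)/(d_N/d_X)² = 368.6/784.0 = 0.4702.
m_N − m_X = −2.5 log₁₀(0.4702) = 0.82.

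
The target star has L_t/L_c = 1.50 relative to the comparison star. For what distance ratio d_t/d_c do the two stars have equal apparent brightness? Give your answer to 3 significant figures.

Equal flux requires L_t/d_t² = L_c/d_c², so d_t/d_c = √(L_t/L_c)
= √(1.50) = 1.225.

1.22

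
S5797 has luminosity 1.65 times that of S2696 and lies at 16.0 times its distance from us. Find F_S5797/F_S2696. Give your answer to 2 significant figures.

0.0064

F = L/(4πd²), so F_S5797/F_S2696 = (L_S5797/L_S2696) / (d_S5797/d_S2696)²
= 1.65 / (16.0)² = 1.65 / 256.0 = 0.006445.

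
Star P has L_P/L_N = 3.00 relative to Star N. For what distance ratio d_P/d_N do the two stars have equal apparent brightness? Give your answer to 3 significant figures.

1.73

Equal flux requires L_P/d_P² = L_N/d_N², so d_P/d_N = √(L_P/L_N)
= √(3.00) = 1.732.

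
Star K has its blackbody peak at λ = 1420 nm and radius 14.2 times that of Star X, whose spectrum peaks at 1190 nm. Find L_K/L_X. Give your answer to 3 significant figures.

99.5

Wien's law gives T ∝ 1/λ_max, so T_K/T_X = λ_X/λ_K = 1190/1420 = 0.8380.
Then L ∝ R²T⁴ gives L_K/L_X = (14.2)² × (0.8380)⁴ = 201.6 × 0.4932 = 99.45.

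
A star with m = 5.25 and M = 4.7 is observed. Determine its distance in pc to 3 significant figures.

12.9 pc

m − M = 5 log₁₀(d/10 pc)
5.25 − (4.7) = 0.55 = 5 log₁₀(d/10)
d = 10 × 10^(0.55/5) = 10 × 10^0.110 = 12.88 pc.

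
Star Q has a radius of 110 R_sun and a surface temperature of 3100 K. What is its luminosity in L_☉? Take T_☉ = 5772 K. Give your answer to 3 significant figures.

L/L_☉ = (R/R_☉)² (T/T_☉)⁴ = (110)² × (3100/5772)⁴
       = 1.210×10^4 × (0.5371)⁴ = 1.210×10^4 × 0.08320 = 1007.

1.01×10^3 L_☉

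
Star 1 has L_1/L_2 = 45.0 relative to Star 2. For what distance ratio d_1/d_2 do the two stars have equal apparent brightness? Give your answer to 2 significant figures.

Equal flux requires L_1/d_1² = L_2/d_2², so d_1/d_2 = √(L_1/L_2)
= √(45.0) = 6.708.

6.7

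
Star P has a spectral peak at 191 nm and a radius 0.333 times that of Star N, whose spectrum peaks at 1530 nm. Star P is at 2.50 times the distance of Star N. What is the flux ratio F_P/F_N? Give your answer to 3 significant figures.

73.1

Wien's law: T_P/T_N = λ_N/λ_P = 1530/191 = 8.010.
L_P/L_N = (R_P/R_N)²(T_P/T_N)⁴ = (0.333)²(8.010)⁴ = 456.6.
F_P/F_N = (L_P/L_N)/(d_P/d_N)² = 456.6/(2.50)² = 73.05.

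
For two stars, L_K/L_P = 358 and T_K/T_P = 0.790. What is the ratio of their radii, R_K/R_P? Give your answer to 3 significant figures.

30.3

L ∝ R²T⁴ gives R ∝ √L / T², so
R_K/R_P = √(358) / (0.790)² = 18.92 / 0.6241 = 30.32.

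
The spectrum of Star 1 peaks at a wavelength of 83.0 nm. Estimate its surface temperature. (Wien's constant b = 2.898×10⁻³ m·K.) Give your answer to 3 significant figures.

3.49×10^4 K

T = b/λ_max = 2.898×10⁻³ / (83.0×10⁻⁹) = 3.492×10^4 K.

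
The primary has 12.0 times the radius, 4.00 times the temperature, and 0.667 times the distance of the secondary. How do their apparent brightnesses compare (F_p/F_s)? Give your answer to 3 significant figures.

L_p/L_s = (R_p/R_s)²(T_p/T_s)⁴ = (12.0)² × (4.00)⁴ = 3.686×10^4.
F_p/F_s = (L_p/L_s)/(d_p/d_s)² = 3.686×10^4 / (0.667)² = 8.286×10^4.

8.29×10^4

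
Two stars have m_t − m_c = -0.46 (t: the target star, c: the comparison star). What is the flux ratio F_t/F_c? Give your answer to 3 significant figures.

F_t/F_c = 10^(−(m_t − m_c)/2.5) = 10^(0.46/2.5) = 10^0.184 = 1.528.

1.53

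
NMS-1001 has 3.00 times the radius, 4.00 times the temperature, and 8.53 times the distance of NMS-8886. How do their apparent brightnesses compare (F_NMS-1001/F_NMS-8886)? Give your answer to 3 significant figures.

31.7

L_NMS-1001/L_NMS-8886 = (R_NMS-1001/R_NMS-8886)²(T_NMS-1001/T_NMS-8886)⁴ = (3.00)² × (4.00)⁴ = 2304.
F_NMS-1001/F_NMS-8886 = (L_NMS-1001/L_NMS-8886)/(d_NMS-1001/d_NMS-8886)² = 2304 / (8.53)² = 31.67.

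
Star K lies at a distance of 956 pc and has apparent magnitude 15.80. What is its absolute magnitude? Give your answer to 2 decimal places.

M = m − 5 log₁₀(d/10 pc) = 15.80 − 5 log₁₀(956/10)
  = 15.80 − 5 × 1.980 = 15.80 − 9.90 = 5.90.

5.90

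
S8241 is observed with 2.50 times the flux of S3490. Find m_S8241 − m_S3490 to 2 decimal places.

-0.99

m_S8241 − m_S3490 = −2.5 log₁₀(F_S8241/F_S3490) = −2.5 log₁₀(2.50) = −2.5 × (0.398) = -0.995.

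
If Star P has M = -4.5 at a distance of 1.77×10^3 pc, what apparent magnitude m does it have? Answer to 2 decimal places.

m = M + 5 log₁₀(d/10 pc) = -4.5 + 5 log₁₀(1.77×10^3/10)
  = -4.5 + 5 × 2.248 = -4.5 + 11.24 = 6.74.

6.74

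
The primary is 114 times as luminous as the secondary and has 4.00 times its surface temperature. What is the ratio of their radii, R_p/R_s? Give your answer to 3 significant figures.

L ∝ R²T⁴ gives R ∝ √L / T², so
R_p/R_s = √(114) / (4.00)² = 10.68 / 16.00 = 0.6673.

0.667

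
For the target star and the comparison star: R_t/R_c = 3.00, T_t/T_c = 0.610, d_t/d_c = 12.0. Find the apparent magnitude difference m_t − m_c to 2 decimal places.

L_t/L_c = (3.00)²(0.610)⁴ = 1.246.
F_t/F_c = (L_t/L_c)/(d_t/d_c)² = 1.246/144.0 = 0.008654.
m_t − m_c = −2.5 log₁₀(0.008654) = 5.16.

5.16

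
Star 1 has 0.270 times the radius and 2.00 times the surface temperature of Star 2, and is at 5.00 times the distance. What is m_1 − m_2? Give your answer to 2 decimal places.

L_1/L_2 = (0.270)²(2.00)⁴ = 1.166.
F_1/F_2 = (L_1/L_2)/(d_1/d_2)² = 1.166/25.00 = 0.04666.
m_1 − m_2 = −2.5 log₁₀(0.04666) = 3.33.

3.33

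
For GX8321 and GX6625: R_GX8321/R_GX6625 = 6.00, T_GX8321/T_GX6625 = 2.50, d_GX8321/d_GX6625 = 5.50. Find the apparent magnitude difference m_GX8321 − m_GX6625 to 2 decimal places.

-4.17

L_GX8321/L_GX6625 = (6.00)²(2.50)⁴ = 1406.
F_GX8321/F_GX6625 = (L_GX8321/L_GX6625)/(d_GX8321/d_GX6625)² = 1406/30.25 = 46.49.
m_GX8321 − m_GX6625 = −2.5 log₁₀(46.49) = -4.17.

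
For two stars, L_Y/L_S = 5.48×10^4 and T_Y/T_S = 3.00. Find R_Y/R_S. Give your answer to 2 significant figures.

L ∝ R²T⁴ gives R ∝ √L / T², so
R_Y/R_S = √(5.48×10^4) / (3.00)² = 234.1 / 9.000 = 26.01.

26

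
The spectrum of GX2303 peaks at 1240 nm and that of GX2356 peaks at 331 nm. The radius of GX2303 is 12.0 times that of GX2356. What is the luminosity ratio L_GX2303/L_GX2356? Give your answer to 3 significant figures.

Wien's law gives T ∝ 1/λ_max, so T_GX2303/T_GX2356 = λ_GX2356/λ_GX2303 = 331/1240 = 0.2669.
Then L ∝ R²T⁴ gives L_GX2303/L_GX2356 = (12.0)² × (0.2669)⁴ = 144.0 × 0.005077 = 0.7311.

0.731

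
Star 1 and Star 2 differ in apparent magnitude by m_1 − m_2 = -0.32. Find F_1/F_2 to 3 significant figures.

1.34

F_1/F_2 = 10^(−(m_1 − m_2)/2.5) = 10^(0.32/2.5) = 10^0.128 = 1.343.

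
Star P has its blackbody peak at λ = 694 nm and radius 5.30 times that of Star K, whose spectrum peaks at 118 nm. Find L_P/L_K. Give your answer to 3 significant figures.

Wien's law gives T ∝ 1/λ_max, so T_P/T_K = λ_K/λ_P = 118/694 = 0.1700.
Then L ∝ R²T⁴ gives L_P/L_K = (5.30)² × (0.1700)⁴ = 28.09 × 8.358×10^-4 = 0.02348.

0.0235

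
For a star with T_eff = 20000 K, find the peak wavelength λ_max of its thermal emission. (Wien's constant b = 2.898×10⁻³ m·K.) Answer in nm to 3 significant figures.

145 nm

λ_max = b/T = 2.898×10⁻³ / 20000 = 1.45×10^-7 m = 144.9 nm.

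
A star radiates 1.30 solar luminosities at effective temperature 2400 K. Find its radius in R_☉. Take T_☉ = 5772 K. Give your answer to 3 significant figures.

6.59 R_☉

R/R_☉ = √(L/L_☉) / (T/T_☉)² = √(1.30) / (0.4158)²
       = 1.140 / 0.1729 = 6.595.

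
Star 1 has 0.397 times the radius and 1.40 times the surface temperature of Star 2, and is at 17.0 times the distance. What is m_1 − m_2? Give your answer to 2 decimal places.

6.70

L_1/L_2 = (0.397)²(1.40)⁴ = 0.6055.
F_1/F_2 = (L_1/L_2)/(d_1/d_2)² = 0.6055/289.0 = 0.002095.
m_1 − m_2 = −2.5 log₁₀(0.002095) = 6.70.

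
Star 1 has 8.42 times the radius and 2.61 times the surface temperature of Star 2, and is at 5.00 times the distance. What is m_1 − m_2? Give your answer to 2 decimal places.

L_1/L_2 = (8.42)²(2.61)⁴ = 3290.
F_1/F_2 = (L_1/L_2)/(d_1/d_2)² = 3290/25.00 = 131.6.
m_1 − m_2 = −2.5 log₁₀(131.6) = -5.30.

-5.30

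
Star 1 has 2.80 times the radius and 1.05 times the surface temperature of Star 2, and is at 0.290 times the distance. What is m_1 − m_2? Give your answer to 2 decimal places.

L_1/L_2 = (2.80)²(1.05)⁴ = 9.530.
F_1/F_2 = (L_1/L_2)/(d_1/d_2)² = 9.530/0.08410 = 113.3.
m_1 − m_2 = −2.5 log₁₀(113.3) = -5.14.

-5.14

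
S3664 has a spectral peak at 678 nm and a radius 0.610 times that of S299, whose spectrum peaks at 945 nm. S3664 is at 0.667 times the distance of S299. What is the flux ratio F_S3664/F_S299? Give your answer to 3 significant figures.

Wien's law: T_S3664/T_S299 = λ_S299/λ_S3664 = 945/678 = 1.394.
L_S3664/L_S299 = (R_S3664/R_S299)²(T_S3664/T_S299)⁴ = (0.610)²(1.394)⁴ = 1.404.
F_S3664/F_S299 = (L_S3664/L_S299)/(d_S3664/d_S299)² = 1.404/(0.667)² = 3.157.

3.16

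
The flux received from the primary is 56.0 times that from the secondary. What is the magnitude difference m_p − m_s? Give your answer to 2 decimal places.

-4.37

m_p − m_s = −2.5 log₁₀(F_p/F_s) = −2.5 log₁₀(56.0) = −2.5 × (1.748) = -4.370.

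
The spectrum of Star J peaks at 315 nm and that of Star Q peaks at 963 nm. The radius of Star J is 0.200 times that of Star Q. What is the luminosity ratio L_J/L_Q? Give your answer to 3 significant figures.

3.49

Wien's law gives T ∝ 1/λ_max, so T_J/T_Q = λ_Q/λ_J = 963/315 = 3.057.
Then L ∝ R²T⁴ gives L_J/L_Q = (0.200)² × (3.057)⁴ = 0.04000 × 87.35 = 3.494.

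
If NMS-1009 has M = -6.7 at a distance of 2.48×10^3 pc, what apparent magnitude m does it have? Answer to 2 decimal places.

5.27

m = M + 5 log₁₀(d/10 pc) = -6.7 + 5 log₁₀(2.48×10^3/10)
  = -6.7 + 5 × 2.394 = -6.7 + 11.97 = 5.27.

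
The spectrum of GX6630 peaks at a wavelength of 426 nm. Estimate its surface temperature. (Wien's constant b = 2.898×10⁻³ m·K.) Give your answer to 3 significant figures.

T = b/λ_max = 2.898×10⁻³ / (426×10⁻⁹) = 6803 K.

6.80×10^3 K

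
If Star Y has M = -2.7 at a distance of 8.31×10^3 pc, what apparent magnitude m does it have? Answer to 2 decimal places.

m = M + 5 log₁₀(d/10 pc) = -2.7 + 5 log₁₀(8.31×10^3/10)
  = -2.7 + 5 × 2.920 = -2.7 + 14.60 = 11.90.

11.90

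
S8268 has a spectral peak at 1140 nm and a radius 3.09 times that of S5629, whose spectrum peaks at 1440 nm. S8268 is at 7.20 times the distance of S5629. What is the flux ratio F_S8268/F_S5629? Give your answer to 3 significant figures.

Wien's law: T_S8268/T_S5629 = λ_S5629/λ_S8268 = 1440/1140 = 1.263.
L_S8268/L_S5629 = (R_S8268/R_S5629)²(T_S8268/T_S5629)⁴ = (3.09)²(1.263)⁴ = 24.31.
F_S8268/F_S5629 = (L_S8268/L_S5629)/(d_S8268/d_S5629)² = 24.31/(7.20)² = 0.4689.

0.469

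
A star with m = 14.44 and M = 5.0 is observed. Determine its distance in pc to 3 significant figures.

m − M = 5 log₁₀(d/10 pc)
14.44 − (5.0) = 9.44 = 5 log₁₀(d/10)
d = 10 × 10^(9.44/5) = 10 × 10^1.888 = 772.7 pc.

773 pc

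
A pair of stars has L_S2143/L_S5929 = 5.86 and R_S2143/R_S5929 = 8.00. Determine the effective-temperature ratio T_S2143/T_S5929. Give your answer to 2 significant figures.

L ∝ R²T⁴ gives T ∝ (L/R²)^(1/4), so
T_S2143/T_S5929 = (5.86 / 8.00²)^(1/4) = (0.09156)^(1/4) = 0.5501.

0.55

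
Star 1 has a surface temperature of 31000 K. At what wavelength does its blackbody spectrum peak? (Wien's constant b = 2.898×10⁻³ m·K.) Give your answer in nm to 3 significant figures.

λ_max = b/T = 2.898×10⁻³ / 31000 = 9.35×10^-8 m = 93.48 nm.

93.5 nm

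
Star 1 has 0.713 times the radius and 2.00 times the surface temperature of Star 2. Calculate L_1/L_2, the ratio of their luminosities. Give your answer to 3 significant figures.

8.13

From the Stefan–Boltzmann law, L ∝ R²T⁴, so
L_1/L_2 = (R_1/R_2)² (T_1/T_2)⁴ = (0.713)² × (2.00)⁴ = 0.5084 × 16.00 = 8.134.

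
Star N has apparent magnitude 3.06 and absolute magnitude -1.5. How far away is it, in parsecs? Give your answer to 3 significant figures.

81.7 pc

m − M = 5 log₁₀(d/10 pc)
3.06 − (-1.5) = 4.56 = 5 log₁₀(d/10)
d = 10 × 10^(4.56/5) = 10 × 10^0.912 = 81.66 pc.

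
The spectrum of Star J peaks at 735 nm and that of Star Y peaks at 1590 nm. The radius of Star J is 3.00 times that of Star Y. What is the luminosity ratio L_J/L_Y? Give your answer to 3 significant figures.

Wien's law gives T ∝ 1/λ_max, so T_J/T_Y = λ_Y/λ_J = 1590/735 = 2.163.
Then L ∝ R²T⁴ gives L_J/L_Y = (3.00)² × (2.163)⁴ = 9.000 × 21.90 = 197.1.

197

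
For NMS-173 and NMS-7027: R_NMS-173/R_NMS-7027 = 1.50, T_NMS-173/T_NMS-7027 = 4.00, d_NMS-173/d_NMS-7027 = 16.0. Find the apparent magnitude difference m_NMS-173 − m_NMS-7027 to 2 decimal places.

-0.88

L_NMS-173/L_NMS-7027 = (1.50)²(4.00)⁴ = 576.0.
F_NMS-173/F_NMS-7027 = (L_NMS-173/L_NMS-7027)/(d_NMS-173/d_NMS-7027)² = 576.0/256.0 = 2.250.
m_NMS-173 − m_NMS-7027 = −2.5 log₁₀(2.250) = -0.88.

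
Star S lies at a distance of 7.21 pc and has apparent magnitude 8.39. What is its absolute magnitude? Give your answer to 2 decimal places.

M = m − 5 log₁₀(d/10 pc) = 8.39 − 5 log₁₀(7.21/10)
  = 8.39 − 5 × -0.142 = 8.39 − -0.71 = 9.10.

9.10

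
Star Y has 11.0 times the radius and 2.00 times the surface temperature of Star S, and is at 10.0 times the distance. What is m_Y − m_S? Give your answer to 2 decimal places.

-3.22

L_Y/L_S = (11.0)²(2.00)⁴ = 1936.
F_Y/F_S = (L_Y/L_S)/(d_Y/d_S)² = 1936/100.0 = 19.36.
m_Y − m_S = −2.5 log₁₀(19.36) = -3.22.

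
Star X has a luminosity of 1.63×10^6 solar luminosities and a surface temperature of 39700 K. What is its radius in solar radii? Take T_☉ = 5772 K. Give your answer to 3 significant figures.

R/R_☉ = √(L/L_☉) / (T/T_☉)² = √(1.63×10^6) / (6.878)²
       = 1277 / 47.31 = 26.99.

27.0 solar radii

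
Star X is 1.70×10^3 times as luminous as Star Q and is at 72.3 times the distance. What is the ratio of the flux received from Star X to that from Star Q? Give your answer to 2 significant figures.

F = L/(4πd²), so F_X/F_Q = (L_X/L_Q) / (d_X/d_Q)²
= 1.70×10^3 / (72.3)² = 1.70×10^3 / 5227 = 0.3252.

0.33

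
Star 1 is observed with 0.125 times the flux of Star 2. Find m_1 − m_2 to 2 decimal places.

2.26

m_1 − m_2 = −2.5 log₁₀(F_1/F_2) = −2.5 log₁₀(0.125) = −2.5 × (-0.903) = 2.258.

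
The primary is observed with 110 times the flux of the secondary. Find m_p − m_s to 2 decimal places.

-5.10

m_p − m_s = −2.5 log₁₀(F_p/F_s) = −2.5 log₁₀(110) = −2.5 × (2.041) = -5.103.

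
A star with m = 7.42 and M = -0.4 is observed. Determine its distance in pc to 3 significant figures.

366 pc

m − M = 5 log₁₀(d/10 pc)
7.42 − (-0.4) = 7.82 = 5 log₁₀(d/10)
d = 10 × 10^(7.82/5) = 10 × 10^1.564 = 366.4 pc.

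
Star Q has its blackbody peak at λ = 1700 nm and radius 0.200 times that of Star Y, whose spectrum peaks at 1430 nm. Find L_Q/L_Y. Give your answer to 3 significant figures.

Wien's law gives T ∝ 1/λ_max, so T_Q/T_Y = λ_Y/λ_Q = 1430/1700 = 0.8412.
Then L ∝ R²T⁴ gives L_Q/L_Y = (0.200)² × (0.8412)⁴ = 0.04000 × 0.5007 = 0.02003.

0.0200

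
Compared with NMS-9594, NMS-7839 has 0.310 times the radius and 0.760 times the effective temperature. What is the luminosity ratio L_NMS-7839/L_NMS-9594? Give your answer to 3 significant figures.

0.0321

From the Stefan–Boltzmann law, L ∝ R²T⁴, so
L_NMS-7839/L_NMS-9594 = (R_NMS-7839/R_NMS-9594)² (T_NMS-7839/T_NMS-9594)⁴ = (0.310)² × (0.760)⁴ = 0.09610 × 0.3336 = 0.03206.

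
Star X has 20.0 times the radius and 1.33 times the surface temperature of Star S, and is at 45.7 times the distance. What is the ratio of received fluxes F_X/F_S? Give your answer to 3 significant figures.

0.599

L_X/L_S = (R_X/R_S)²(T_X/T_S)⁴ = (20.0)² × (1.33)⁴ = 1252.
F_X/F_S = (L_X/L_S)/(d_X/d_S)² = 1252 / (45.7)² = 0.5993.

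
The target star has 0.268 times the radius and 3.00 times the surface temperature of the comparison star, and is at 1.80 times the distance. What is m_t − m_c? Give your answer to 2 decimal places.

L_t/L_c = (0.268)²(3.00)⁴ = 5.818.
F_t/F_c = (L_t/L_c)/(d_t/d_c)² = 5.818/3.240 = 1.796.
m_t − m_c = −2.5 log₁₀(1.796) = -0.64.

-0.64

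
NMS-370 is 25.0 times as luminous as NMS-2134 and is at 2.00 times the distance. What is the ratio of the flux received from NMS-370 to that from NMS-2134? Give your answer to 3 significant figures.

6.25

F = L/(4πd²), so F_NMS-370/F_NMS-2134 = (L_NMS-370/L_NMS-2134) / (d_NMS-370/d_NMS-2134)²
= 25.0 / (2.00)² = 25.0 / 4.000 = 6.250.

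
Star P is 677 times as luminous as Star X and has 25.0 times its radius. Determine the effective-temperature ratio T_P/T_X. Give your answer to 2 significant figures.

L ∝ R²T⁴ gives T ∝ (L/R²)^(1/4), so
T_P/T_X = (677 / 25.0²)^(1/4) = (1.083)^(1/4) = 1.020.

1.0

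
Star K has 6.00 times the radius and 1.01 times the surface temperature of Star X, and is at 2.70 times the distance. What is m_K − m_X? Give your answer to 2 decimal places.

L_K/L_X = (6.00)²(1.01)⁴ = 37.46.
F_K/F_X = (L_K/L_X)/(d_K/d_X)² = 37.46/7.290 = 5.139.
m_K − m_X = −2.5 log₁₀(5.139) = -1.78.

-1.78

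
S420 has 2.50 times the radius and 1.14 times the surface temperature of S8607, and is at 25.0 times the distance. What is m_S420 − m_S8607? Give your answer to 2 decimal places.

4.43

L_S420/L_S8607 = (2.50)²(1.14)⁴ = 10.56.
F_S420/F_S8607 = (L_S420/L_S8607)/(d_S420/d_S8607)² = 10.56/625.0 = 0.01689.
m_S420 − m_S8607 = −2.5 log₁₀(0.01689) = 4.43.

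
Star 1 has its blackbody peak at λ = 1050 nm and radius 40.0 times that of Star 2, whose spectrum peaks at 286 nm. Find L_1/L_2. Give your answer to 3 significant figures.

8.81

Wien's law gives T ∝ 1/λ_max, so T_1/T_2 = λ_2/λ_1 = 286/1050 = 0.2724.
Then L ∝ R²T⁴ gives L_1/L_2 = (40.0)² × (0.2724)⁴ = 1600 × 0.005504 = 8.807.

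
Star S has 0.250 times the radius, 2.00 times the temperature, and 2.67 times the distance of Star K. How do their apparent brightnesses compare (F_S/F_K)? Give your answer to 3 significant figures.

L_S/L_K = (R_S/R_K)²(T_S/T_K)⁴ = (0.250)² × (2.00)⁴ = 1.000.
F_S/F_K = (L_S/L_K)/(d_S/d_K)² = 1.000 / (2.67)² = 0.1403.

0.140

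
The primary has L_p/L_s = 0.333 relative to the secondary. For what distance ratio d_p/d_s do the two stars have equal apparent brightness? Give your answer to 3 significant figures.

Equal flux requires L_p/d_p² = L_s/d_s², so d_p/d_s = √(L_p/L_s)
= √(0.333) = 0.5771.

0.577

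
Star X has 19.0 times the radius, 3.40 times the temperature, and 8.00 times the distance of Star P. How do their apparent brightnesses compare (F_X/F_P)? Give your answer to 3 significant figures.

754

L_X/L_P = (R_X/R_P)²(T_X/T_P)⁴ = (19.0)² × (3.40)⁴ = 4.824×10^4.
F_X/F_P = (L_X/L_P)/(d_X/d_P)² = 4.824×10^4 / (8.00)² = 753.8.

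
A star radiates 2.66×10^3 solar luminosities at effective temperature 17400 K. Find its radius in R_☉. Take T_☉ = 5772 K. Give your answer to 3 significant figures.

5.68 R_☉

R/R_☉ = √(L/L_☉) / (T/T_☉)² = √(2.66×10^3) / (3.015)²
       = 51.58 / 9.088 = 5.675.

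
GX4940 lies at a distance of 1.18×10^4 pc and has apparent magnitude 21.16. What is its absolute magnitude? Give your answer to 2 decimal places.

M = m − 5 log₁₀(d/10 pc) = 21.16 − 5 log₁₀(1.18×10^4/10)
  = 21.16 − 5 × 3.072 = 21.16 − 15.36 = 5.80.

5.80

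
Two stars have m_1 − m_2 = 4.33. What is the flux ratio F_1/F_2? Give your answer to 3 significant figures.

F_1/F_2 = 10^(−(m_1 − m_2)/2.5) = 10^(-4.33/2.5) = 10^-1.732 = 0.01854.

0.0185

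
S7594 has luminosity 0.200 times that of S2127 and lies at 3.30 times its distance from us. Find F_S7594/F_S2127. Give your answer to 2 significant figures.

F = L/(4πd²), so F_S7594/F_S2127 = (L_S7594/L_S2127) / (d_S7594/d_S2127)²
= 0.200 / (3.30)² = 0.200 / 10.89 = 0.01837.

0.018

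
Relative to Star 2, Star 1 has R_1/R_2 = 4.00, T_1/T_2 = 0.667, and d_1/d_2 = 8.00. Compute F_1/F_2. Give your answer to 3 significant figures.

0.0495

L_1/L_2 = (R_1/R_2)²(T_1/T_2)⁴ = (4.00)² × (0.667)⁴ = 3.167.
F_1/F_2 = (L_1/L_2)/(d_1/d_2)² = 3.167 / (8.00)² = 0.04948.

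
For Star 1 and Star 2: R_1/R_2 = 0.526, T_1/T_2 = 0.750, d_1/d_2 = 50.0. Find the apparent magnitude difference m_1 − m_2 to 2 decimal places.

L_1/L_2 = (0.526)²(0.750)⁴ = 0.08754.
F_1/F_2 = (L_1/L_2)/(d_1/d_2)² = 0.08754/2500 = 3.502×10^-5.
m_1 − m_2 = −2.5 log₁₀(3.502×10^-5) = 11.14.

11.14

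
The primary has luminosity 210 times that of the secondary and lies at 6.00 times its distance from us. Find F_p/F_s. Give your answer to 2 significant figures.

F = L/(4πd²), so F_p/F_s = (L_p/L_s) / (d_p/d_s)²
= 210 / (6.00)² = 210 / 36.00 = 5.833.

5.8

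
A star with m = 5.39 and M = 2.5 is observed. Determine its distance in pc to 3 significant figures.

m − M = 5 log₁₀(d/10 pc)
5.39 − (2.5) = 2.89 = 5 log₁₀(d/10)
d = 10 × 10^(2.89/5) = 10 × 10^0.578 = 37.84 pc.

37.8 pc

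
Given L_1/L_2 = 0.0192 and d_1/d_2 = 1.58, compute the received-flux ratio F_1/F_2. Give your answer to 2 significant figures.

0.0077

F = L/(4πd²), so F_1/F_2 = (L_1/L_2) / (d_1/d_2)²
= 0.0192 / (1.58)² = 0.0192 / 2.496 = 0.007691.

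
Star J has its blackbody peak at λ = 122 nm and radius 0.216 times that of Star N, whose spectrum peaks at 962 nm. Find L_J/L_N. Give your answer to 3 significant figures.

Wien's law gives T ∝ 1/λ_max, so T_J/T_N = λ_N/λ_J = 962/122 = 7.885.
Then L ∝ R²T⁴ gives L_J/L_N = (0.216)² × (7.885)⁴ = 0.04666 × 3866 = 180.4.

180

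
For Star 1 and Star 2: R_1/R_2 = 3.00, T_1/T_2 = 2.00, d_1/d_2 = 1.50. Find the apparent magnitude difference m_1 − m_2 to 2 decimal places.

L_1/L_2 = (3.00)²(2.00)⁴ = 144.0.
F_1/F_2 = (L_1/L_2)/(d_1/d_2)² = 144.0/2.250 = 64.00.
m_1 − m_2 = −2.5 log₁₀(64.00) = -4.52.

-4.52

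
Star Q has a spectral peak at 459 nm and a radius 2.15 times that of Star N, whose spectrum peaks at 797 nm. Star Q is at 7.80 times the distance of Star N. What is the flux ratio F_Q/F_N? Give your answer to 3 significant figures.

0.691

Wien's law: T_Q/T_N = λ_N/λ_Q = 797/459 = 1.736.
L_Q/L_N = (R_Q/R_N)²(T_Q/T_N)⁴ = (2.15)²(1.736)⁴ = 42.02.
F_Q/F_N = (L_Q/L_N)/(d_Q/d_N)² = 42.02/(7.80)² = 0.6907.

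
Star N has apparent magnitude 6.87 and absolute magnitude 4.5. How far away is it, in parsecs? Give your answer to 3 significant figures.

29.8 pc

m − M = 5 log₁₀(d/10 pc)
6.87 − (4.5) = 2.37 = 5 log₁₀(d/10)
d = 10 × 10^(2.37/5) = 10 × 10^0.474 = 29.79 pc.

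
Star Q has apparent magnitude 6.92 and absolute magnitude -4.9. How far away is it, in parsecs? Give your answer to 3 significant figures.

2.31×10^3 pc

m − M = 5 log₁₀(d/10 pc)
6.92 − (-4.9) = 11.82 = 5 log₁₀(d/10)
d = 10 × 10^(11.82/5) = 10 × 10^2.364 = 2312 pc.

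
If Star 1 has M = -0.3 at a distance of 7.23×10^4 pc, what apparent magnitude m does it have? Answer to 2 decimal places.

m = M + 5 log₁₀(d/10 pc) = -0.3 + 5 log₁₀(7.23×10^4/10)
  = -0.3 + 5 × 3.859 = -0.3 + 19.30 = 19.00.

19.00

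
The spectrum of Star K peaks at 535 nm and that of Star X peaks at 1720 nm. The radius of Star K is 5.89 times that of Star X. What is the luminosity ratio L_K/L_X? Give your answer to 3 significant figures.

Wien's law gives T ∝ 1/λ_max, so T_K/T_X = λ_X/λ_K = 1720/535 = 3.215.
Then L ∝ R²T⁴ gives L_K/L_X = (5.89)² × (3.215)⁴ = 34.69 × 106.8 = 3706.

3.71×10^3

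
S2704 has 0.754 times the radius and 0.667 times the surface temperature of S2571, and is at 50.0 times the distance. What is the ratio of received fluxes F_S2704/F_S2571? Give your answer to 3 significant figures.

4.50×10^-5

L_S2704/L_S2571 = (R_S2704/R_S2571)²(T_S2704/T_S2571)⁴ = (0.754)² × (0.667)⁴ = 0.1125.
F_S2704/F_S2571 = (L_S2704/L_S2571)/(d_S2704/d_S2571)² = 0.1125 / (50.0)² = 4.501×10^-5.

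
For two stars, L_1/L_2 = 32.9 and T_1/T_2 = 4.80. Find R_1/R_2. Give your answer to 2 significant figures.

0.25

L ∝ R²T⁴ gives R ∝ √L / T², so
R_1/R_2 = √(32.9) / (4.80)² = 5.736 / 23.04 = 0.2490.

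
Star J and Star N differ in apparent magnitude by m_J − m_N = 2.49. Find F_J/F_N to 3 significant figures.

0.101

F_J/F_N = 10^(−(m_J − m_N)/2.5) = 10^(-2.49/2.5) = 10^-0.996 = 0.1009.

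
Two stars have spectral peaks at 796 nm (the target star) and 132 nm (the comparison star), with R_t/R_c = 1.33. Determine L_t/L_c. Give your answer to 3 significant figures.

Wien's law gives T ∝ 1/λ_max, so T_t/T_c = λ_c/λ_t = 132/796 = 0.1658.
Then L ∝ R²T⁴ gives L_t/L_c = (1.33)² × (0.1658)⁴ = 1.769 × 7.562×10^-4 = 0.001338.

0.00134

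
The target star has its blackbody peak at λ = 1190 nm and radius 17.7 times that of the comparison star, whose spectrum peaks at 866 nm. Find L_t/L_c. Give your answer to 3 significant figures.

87.9

Wien's law gives T ∝ 1/λ_max, so T_t/T_c = λ_c/λ_t = 866/1190 = 0.7277.
Then L ∝ R²T⁴ gives L_t/L_c = (17.7)² × (0.7277)⁴ = 313.3 × 0.2805 = 87.87.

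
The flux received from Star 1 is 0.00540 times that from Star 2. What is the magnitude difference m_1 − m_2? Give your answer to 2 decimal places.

5.67

m_1 − m_2 = −2.5 log₁₀(F_1/F_2) = −2.5 log₁₀(0.00540) = −2.5 × (-2.268) = 5.669.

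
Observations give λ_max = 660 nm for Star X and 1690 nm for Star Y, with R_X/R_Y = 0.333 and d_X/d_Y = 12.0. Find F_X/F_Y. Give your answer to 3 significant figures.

Wien's law: T_X/T_Y = λ_Y/λ_X = 1690/660 = 2.561.
L_X/L_Y = (R_X/R_Y)²(T_X/T_Y)⁴ = (0.333)²(2.561)⁴ = 4.767.
F_X/F_Y = (L_X/L_Y)/(d_X/d_Y)² = 4.767/(12.0)² = 0.03311.

0.0331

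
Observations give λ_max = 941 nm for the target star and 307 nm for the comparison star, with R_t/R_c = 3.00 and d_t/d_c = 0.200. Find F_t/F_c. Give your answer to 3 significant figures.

2.55

Wien's law: T_t/T_c = λ_c/λ_t = 307/941 = 0.3262.
L_t/L_c = (R_t/R_c)²(T_t/T_c)⁴ = (3.00)²(0.3262)⁴ = 0.1020.
F_t/F_c = (L_t/L_c)/(d_t/d_c)² = 0.1020/(0.200)² = 2.549.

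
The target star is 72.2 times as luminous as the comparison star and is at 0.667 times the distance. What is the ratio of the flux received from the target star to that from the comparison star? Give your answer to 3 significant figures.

162

F = L/(4πd²), so F_t/F_c = (L_t/L_c) / (d_t/d_c)²
= 72.2 / (0.667)² = 72.2 / 0.4449 = 162.3.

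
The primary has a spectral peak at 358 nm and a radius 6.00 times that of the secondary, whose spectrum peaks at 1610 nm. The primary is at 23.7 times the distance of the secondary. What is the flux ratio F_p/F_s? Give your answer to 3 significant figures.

Wien's law: T_p/T_s = λ_s/λ_p = 1610/358 = 4.497.
L_p/L_s = (R_p/R_s)²(T_p/T_s)⁴ = (6.00)²(4.497)⁴ = 1.473×10^4.
F_p/F_s = (L_p/L_s)/(d_p/d_s)² = 1.473×10^4/(23.7)² = 26.22.

26.2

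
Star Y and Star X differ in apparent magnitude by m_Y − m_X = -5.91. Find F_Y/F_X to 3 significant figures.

F_Y/F_X = 10^(−(m_Y − m_X)/2.5) = 10^(5.91/2.5) = 10^2.364 = 231.2.

231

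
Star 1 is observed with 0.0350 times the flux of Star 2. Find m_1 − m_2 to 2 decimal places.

3.64

m_1 − m_2 = −2.5 log₁₀(F_1/F_2) = −2.5 log₁₀(0.0350) = −2.5 × (-1.456) = 3.640.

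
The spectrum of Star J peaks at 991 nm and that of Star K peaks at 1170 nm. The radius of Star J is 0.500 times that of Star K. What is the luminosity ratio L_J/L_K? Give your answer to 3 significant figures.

Wien's law gives T ∝ 1/λ_max, so T_J/T_K = λ_K/λ_J = 1170/991 = 1.181.
Then L ∝ R²T⁴ gives L_J/L_K = (0.500)² × (1.181)⁴ = 0.2500 × 1.943 = 0.4857.

0.486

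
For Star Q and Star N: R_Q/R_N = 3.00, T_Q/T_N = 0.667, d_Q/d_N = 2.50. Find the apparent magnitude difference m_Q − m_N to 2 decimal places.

1.36

L_Q/L_N = (3.00)²(0.667)⁴ = 1.781.
F_Q/F_N = (L_Q/L_N)/(d_Q/d_N)² = 1.781/6.250 = 0.2850.
m_Q − m_N = −2.5 log₁₀(0.2850) = 1.36.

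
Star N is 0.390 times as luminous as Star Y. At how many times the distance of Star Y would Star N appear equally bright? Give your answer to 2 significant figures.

0.62

Equal flux requires L_N/d_N² = L_Y/d_Y², so d_N/d_Y = √(L_N/L_Y)
= √(0.390) = 0.6245.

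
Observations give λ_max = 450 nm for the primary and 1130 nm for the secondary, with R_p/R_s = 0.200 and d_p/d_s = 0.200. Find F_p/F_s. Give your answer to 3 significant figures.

Wien's law: T_p/T_s = λ_s/λ_p = 1130/450 = 2.511.
L_p/L_s = (R_p/R_s)²(T_p/T_s)⁴ = (0.200)²(2.511)⁴ = 1.590.
F_p/F_s = (L_p/L_s)/(d_p/d_s)² = 1.590/(0.200)² = 39.76.

39.8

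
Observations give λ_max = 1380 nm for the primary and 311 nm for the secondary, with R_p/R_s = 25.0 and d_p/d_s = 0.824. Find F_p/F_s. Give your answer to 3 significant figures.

Wien's law: T_p/T_s = λ_s/λ_p = 311/1380 = 0.2254.
L_p/L_s = (R_p/R_s)²(T_p/T_s)⁴ = (25.0)²(0.2254)⁴ = 1.612.
F_p/F_s = (L_p/L_s)/(d_p/d_s)² = 1.612/(0.824)² = 2.374.

2.37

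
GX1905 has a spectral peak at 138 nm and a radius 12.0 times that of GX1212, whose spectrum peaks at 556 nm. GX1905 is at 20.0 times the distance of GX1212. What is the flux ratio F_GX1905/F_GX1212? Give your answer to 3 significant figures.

94.9

Wien's law: T_GX1905/T_GX1212 = λ_GX1212/λ_GX1905 = 556/138 = 4.029.
L_GX1905/L_GX1212 = (R_GX1905/R_GX1212)²(T_GX1905/T_GX1212)⁴ = (12.0)²(4.029)⁴ = 3.794×10^4.
F_GX1905/F_GX1212 = (L_GX1905/L_GX1212)/(d_GX1905/d_GX1212)² = 3.794×10^4/(20.0)² = 94.86.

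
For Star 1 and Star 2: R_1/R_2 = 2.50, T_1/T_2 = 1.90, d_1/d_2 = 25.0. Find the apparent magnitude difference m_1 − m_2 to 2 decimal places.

2.21

L_1/L_2 = (2.50)²(1.90)⁴ = 81.45.
F_1/F_2 = (L_1/L_2)/(d_1/d_2)² = 81.45/625.0 = 0.1303.
m_1 − m_2 = −2.5 log₁₀(0.1303) = 2.21.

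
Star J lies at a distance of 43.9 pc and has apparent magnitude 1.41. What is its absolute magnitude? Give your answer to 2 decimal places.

M = m − 5 log₁₀(d/10 pc) = 1.41 − 5 log₁₀(43.9/10)
  = 1.41 − 5 × 0.642 = 1.41 − 3.21 = -1.80.

-1.80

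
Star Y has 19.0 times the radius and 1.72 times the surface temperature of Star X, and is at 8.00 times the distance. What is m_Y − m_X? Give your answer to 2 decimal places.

L_Y/L_X = (19.0)²(1.72)⁴ = 3160.
F_Y/F_X = (L_Y/L_X)/(d_Y/d_X)² = 3160/64.00 = 49.37.
m_Y − m_X = −2.5 log₁₀(49.37) = -4.23.

-4.23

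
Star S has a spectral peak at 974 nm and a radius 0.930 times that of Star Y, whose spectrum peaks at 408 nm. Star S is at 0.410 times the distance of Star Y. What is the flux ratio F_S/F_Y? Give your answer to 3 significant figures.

0.158

Wien's law: T_S/T_Y = λ_Y/λ_S = 408/974 = 0.4189.
L_S/L_Y = (R_S/R_Y)²(T_S/T_Y)⁴ = (0.930)²(0.4189)⁴ = 0.02663.
F_S/F_Y = (L_S/L_Y)/(d_S/d_Y)² = 0.02663/(0.410)² = 0.1584.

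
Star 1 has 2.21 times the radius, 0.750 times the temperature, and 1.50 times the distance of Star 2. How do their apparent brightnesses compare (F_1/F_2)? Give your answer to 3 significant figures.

L_1/L_2 = (R_1/R_2)²(T_1/T_2)⁴ = (2.21)² × (0.750)⁴ = 1.545.
F_1/F_2 = (L_1/L_2)/(d_1/d_2)² = 1.545 / (1.50)² = 0.6868.

0.687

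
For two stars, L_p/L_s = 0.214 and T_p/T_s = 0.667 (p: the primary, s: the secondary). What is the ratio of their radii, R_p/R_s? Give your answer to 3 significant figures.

L ∝ R²T⁴ gives R ∝ √L / T², so
R_p/R_s = √(0.214) / (0.667)² = 0.4626 / 0.4449 = 1.040.

1.04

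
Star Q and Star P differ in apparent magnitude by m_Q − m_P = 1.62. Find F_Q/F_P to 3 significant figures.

F_Q/F_P = 10^(−(m_Q − m_P)/2.5) = 10^(-1.62/2.5) = 10^-0.648 = 0.2249.

0.225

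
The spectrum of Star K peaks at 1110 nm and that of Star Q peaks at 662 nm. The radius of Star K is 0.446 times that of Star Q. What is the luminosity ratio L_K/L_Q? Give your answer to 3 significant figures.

Wien's law gives T ∝ 1/λ_max, so T_K/T_Q = λ_Q/λ_K = 662/1110 = 0.5964.
Then L ∝ R²T⁴ gives L_K/L_Q = (0.446)² × (0.5964)⁴ = 0.1989 × 0.1265 = 0.02517.

0.0252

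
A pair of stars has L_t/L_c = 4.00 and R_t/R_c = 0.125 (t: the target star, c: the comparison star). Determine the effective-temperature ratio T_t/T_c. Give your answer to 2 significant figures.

4.0

L ∝ R²T⁴ gives T ∝ (L/R²)^(1/4), so
T_t/T_c = (4.00 / 0.125²)^(1/4) = (256.0)^(1/4) = 4.000.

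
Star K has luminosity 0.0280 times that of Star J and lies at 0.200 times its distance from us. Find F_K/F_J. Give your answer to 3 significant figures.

0.700

F = L/(4πd²), so F_K/F_J = (L_K/L_J) / (d_K/d_J)²
= 0.0280 / (0.200)² = 0.0280 / 0.04000 = 0.7000.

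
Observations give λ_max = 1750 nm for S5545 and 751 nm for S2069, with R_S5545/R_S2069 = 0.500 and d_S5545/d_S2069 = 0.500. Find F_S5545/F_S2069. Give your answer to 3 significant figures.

Wien's law: T_S5545/T_S2069 = λ_S2069/λ_S5545 = 751/1750 = 0.4291.
L_S5545/L_S2069 = (R_S5545/R_S2069)²(T_S5545/T_S2069)⁴ = (0.500)²(0.4291)⁴ = 0.008479.
F_S5545/F_S2069 = (L_S5545/L_S2069)/(d_S5545/d_S2069)² = 0.008479/(0.500)² = 0.03392.

0.0339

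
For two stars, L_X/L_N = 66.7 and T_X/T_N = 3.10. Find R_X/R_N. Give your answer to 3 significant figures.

L ∝ R²T⁴ gives R ∝ √L / T², so
R_X/R_N = √(66.7) / (3.10)² = 8.167 / 9.610 = 0.8498.

0.850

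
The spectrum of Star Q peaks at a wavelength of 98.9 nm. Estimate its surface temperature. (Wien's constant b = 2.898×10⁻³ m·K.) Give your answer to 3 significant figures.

T = b/λ_max = 2.898×10⁻³ / (98.9×10⁻⁹) = 2.930×10^4 K.

2.93×10^4 K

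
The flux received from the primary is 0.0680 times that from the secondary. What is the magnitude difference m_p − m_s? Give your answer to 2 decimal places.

m_p − m_s = −2.5 log₁₀(F_p/F_s) = −2.5 log₁₀(0.0680) = −2.5 × (-1.167) = 2.919.

2.92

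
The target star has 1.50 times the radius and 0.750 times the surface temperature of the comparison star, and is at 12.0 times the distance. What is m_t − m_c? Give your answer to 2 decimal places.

L_t/L_c = (1.50)²(0.750)⁴ = 0.7119.
F_t/F_c = (L_t/L_c)/(d_t/d_c)² = 0.7119/144.0 = 0.004944.
m_t − m_c = −2.5 log₁₀(0.004944) = 5.76.

5.76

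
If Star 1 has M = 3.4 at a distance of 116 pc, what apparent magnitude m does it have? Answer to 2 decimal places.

m = M + 5 log₁₀(d/10 pc) = 3.4 + 5 log₁₀(116/10)
  = 3.4 + 5 × 1.064 = 3.4 + 5.32 = 8.72.

8.72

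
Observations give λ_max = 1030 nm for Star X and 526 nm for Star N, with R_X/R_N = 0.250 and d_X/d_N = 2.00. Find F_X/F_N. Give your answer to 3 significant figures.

0.00106

Wien's law: T_X/T_N = λ_N/λ_X = 526/1030 = 0.5107.
L_X/L_N = (R_X/R_N)²(T_X/T_N)⁴ = (0.250)²(0.5107)⁴ = 0.004251.
F_X/F_N = (L_X/L_N)/(d_X/d_N)² = 0.004251/(2.00)² = 0.001063.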